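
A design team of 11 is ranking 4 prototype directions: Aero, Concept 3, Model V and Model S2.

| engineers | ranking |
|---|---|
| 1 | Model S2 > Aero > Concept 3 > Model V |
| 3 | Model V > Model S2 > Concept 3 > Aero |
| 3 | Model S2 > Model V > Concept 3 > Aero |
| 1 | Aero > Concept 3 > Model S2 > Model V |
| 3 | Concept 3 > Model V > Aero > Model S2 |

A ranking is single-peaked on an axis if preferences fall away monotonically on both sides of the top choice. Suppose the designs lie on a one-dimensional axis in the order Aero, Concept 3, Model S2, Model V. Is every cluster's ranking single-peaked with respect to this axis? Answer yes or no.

Axis positions: Aero=1, Concept 3=2, Model S2=3, Model V=4.
Cluster 1: ranking walks positions 3-1-2-4; Aero is ranked above Concept 3 even though Concept 3 lies between Aero and the peak Model S2 on the axis — preferences dip and rise again. Not single-peaked.
Cluster 2 (peak Model V at position 4): ranking walks positions 4-3-2-1, expanding outward from the peak — single-peaked.
Cluster 3 (peak Model S2 at position 3): ranking walks positions 3-4-2-1, expanding outward from the peak — single-peaked.
Cluster 4 (peak Aero at position 1): ranking walks positions 1-2-3-4, expanding outward from the peak — single-peaked.
Cluster 5: ranking walks positions 2-4-1-3; Model V is ranked above Model S2 even though Model S2 lies between Model V and the peak Concept 3 on the axis — preferences dip and rise again. Not single-peaked.
Cluster 1 violates single-peakedness, so the profile is not single-peaked on this axis.

no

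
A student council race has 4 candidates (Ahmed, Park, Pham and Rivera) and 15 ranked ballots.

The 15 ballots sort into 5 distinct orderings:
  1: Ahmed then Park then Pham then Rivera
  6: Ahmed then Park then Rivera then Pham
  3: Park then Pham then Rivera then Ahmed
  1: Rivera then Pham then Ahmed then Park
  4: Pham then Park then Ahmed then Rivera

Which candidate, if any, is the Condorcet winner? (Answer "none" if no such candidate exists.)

Head-to-head results (15 voters):
Ahmed vs Park: Ahmed is ranked higher on 1+6+1 = 8 ballots, Park on 7. Ahmed wins 8–7.
Ahmed vs Pham: Ahmed is ranked higher on 1+6 = 7 ballots, Pham on 8. Pham wins 8–7.
Ahmed vs Rivera: Ahmed preferred on 1+6+4 = 11 ballots; Ahmed wins 11–4.
Park vs Pham: 1+6+3 = 10 for Park, 5 for Pham — Park by 10–5.
Park vs Rivera: 1+6+3+4 = 14 for Park, 1 for Rivera — Park by 14–1.
Pham vs Rivera: 8 to 7, Pham.
Each candidate drops at least one matchup (Ahmed loses to Pham; Park loses to Ahmed; Pham loses to Park; Rivera loses to Ahmed); the cycle Ahmed → Park → Pham → Ahmed rules out a Condorcet winner.

none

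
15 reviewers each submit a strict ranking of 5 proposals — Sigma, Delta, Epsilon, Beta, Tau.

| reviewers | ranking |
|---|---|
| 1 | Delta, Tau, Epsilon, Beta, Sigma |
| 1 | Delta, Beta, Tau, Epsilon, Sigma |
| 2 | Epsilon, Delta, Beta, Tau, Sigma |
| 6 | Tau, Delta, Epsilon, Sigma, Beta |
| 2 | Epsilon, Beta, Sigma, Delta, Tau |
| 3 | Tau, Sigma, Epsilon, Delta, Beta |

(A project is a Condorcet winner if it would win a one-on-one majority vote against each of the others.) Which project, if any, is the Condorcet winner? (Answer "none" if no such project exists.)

Pairwise majorities:
Sigma vs Delta: 5 to 10, Delta.
Sigma–Epsilon: Epsilon 12–3.
Sigma vs Beta: Sigma preferred on 6+3 = 9 ballots; Sigma wins 9–6.
Sigma vs Tau: 2 for Sigma, 13 for Tau — Tau by 13–2.
Delta vs Epsilon: 8 to 7, Delta.
Delta vs Beta: Delta, 13–2.
Delta vs Tau: Delta is ranked higher on 1+1+2+2 = 6 ballots, Tau on 9. Tau wins 9–6.
Epsilon–Beta: Epsilon 14–1.
Epsilon vs Tau: Tau, 11–4.
Beta vs Tau: Beta is ranked higher on 1+2+2 = 5 ballots, Tau on 10. Tau wins 10–5.
Tau defeats every rival head-to-head and is the Condorcet winner.

Tau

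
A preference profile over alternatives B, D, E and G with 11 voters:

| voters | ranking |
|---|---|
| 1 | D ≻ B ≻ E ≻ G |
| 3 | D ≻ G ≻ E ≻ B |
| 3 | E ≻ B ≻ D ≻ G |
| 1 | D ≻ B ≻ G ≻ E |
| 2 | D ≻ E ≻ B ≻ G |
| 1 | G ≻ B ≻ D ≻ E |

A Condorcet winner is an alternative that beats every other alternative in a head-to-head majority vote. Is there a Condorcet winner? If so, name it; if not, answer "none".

D

Pairwise majorities:
B vs D: B is ranked higher on 3+1 = 4 ballots, D on 7. D wins 7–4.
B vs E: B preferred on 1+1+1 = 3 ballots; E wins 8–3.
B vs G: B preferred on 1+3+1+2 = 7 ballots; B wins 7–4.
D vs E: D preferred on 1+3+1+2+1 = 8 ballots; D wins 8–3.
D vs G: 10 to 1, D.
E vs G: 6 to 5, E.
D wins every pairwise contest, so D is the Condorcet winner.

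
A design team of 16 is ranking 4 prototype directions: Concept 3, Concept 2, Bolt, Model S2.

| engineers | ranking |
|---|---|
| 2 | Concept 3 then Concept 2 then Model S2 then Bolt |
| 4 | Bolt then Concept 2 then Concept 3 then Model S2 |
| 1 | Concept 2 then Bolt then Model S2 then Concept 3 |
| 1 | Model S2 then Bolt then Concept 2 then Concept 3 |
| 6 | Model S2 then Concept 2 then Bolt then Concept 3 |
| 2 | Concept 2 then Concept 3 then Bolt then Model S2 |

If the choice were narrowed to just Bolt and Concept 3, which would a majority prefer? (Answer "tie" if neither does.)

Ballots ranking Bolt above Concept 3: 4 + 1 + 1 + 6 = 12.
Ballots ranking Concept 3 above Bolt: 16 − 12 = 4.
Bolt wins the head-to-head 12–4.

Bolt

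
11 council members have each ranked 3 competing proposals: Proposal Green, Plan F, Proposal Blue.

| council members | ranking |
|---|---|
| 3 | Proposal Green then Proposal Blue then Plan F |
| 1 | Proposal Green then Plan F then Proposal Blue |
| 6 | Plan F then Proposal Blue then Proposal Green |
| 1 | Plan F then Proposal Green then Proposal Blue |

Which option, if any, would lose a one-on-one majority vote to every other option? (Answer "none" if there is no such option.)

Head-to-head results (11 council members):
Proposal Green vs Plan F: Proposal Green preferred on 3+1 = 4 ballots; Plan F wins 7–4.
Proposal Green vs Proposal Blue: Proposal Green preferred on 3+1+1 = 5 ballots; Proposal Blue wins 6–5.
Plan F vs Proposal Blue: Plan F is ranked higher on 1+6+1 = 8 ballots, Proposal Blue on 3. Plan F wins 8–3.
Only Proposal Green has no wins; Proposal Green is the Condorcet loser.

Proposal Green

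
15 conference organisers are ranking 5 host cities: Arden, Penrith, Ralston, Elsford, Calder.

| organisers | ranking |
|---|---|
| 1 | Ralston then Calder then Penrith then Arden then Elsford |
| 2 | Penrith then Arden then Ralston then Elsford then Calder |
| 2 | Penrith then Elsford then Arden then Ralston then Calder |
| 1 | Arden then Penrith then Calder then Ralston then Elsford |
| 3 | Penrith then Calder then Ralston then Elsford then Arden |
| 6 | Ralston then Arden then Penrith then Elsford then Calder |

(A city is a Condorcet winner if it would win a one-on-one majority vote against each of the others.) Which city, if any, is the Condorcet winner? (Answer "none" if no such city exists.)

Penrith

Check each pair by majority over 15 ballots:
Arden vs Penrith: Penrith, 8–7.
Arden vs Ralston: Ralston, 10–5.
Arden vs Elsford: Arden wins 10–5.
Arden vs Calder: Arden wins 11–4.
Penrith vs Ralston: Penrith wins 8–7.
Penrith vs Elsford: Penrith wins 15–0.
Penrith vs Calder: Penrith, 14–1.
Ralston vs Elsford: Ralston, 13–2.
Ralston vs Calder: Ralston wins 11–4.
Elsford vs Calder: Elsford, 10–5.
Penrith wins every pairwise contest, so Penrith is the Condorcet winner.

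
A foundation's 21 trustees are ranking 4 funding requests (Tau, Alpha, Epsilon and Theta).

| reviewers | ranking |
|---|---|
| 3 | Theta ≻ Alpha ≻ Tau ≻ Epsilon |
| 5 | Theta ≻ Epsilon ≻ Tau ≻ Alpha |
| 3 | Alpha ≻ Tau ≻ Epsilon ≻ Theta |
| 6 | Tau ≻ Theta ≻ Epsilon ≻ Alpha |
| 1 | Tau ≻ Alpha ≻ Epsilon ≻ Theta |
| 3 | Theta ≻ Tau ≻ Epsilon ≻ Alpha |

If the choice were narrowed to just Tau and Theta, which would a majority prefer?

Theta

Ballots ranking Tau above Theta: 3 + 6 + 1 = 10.
Ballots ranking Theta above Tau: 21 − 10 = 11.
Theta wins the head-to-head 11–10.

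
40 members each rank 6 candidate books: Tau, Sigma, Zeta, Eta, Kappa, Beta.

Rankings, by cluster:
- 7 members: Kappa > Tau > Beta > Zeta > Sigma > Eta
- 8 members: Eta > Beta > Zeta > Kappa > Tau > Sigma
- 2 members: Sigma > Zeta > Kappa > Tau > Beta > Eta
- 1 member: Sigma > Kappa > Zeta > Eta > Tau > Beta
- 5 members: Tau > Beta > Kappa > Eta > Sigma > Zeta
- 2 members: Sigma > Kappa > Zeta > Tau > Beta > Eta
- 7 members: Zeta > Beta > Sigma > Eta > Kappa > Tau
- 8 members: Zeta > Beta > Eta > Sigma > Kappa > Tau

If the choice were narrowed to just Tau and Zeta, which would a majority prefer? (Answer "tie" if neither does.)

Zeta

Ballots ranking Tau above Zeta: 7 + 5 = 12.
Ballots ranking Zeta above Tau: 40 − 12 = 28.
Zeta wins the head-to-head 28–12.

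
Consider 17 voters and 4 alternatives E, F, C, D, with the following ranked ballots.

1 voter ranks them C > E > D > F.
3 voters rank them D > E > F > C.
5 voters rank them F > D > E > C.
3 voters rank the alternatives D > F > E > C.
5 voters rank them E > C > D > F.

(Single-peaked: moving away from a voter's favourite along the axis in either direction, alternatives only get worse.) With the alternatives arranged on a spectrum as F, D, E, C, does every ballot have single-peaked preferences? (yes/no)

yes

Axis positions: F=1, D=2, E=3, C=4.
Ballot type 1 (peak C at position 4): ranking walks positions 4-3-2-1, expanding outward from the peak — single-peaked.
Ballot type 2 (peak D at position 2): ranking walks positions 2-3-1-4, expanding outward from the peak — single-peaked.
Ballot type 3 (peak F at position 1): ranking walks positions 1-2-3-4, expanding outward from the peak — single-peaked.
Ballot type 4 (peak D at position 2): ranking walks positions 2-1-3-4, expanding outward from the peak — single-peaked.
Ballot type 5 (peak E at position 3): ranking walks positions 3-4-2-1, expanding outward from the peak — single-peaked.
Every ranking is single-peaked on this axis.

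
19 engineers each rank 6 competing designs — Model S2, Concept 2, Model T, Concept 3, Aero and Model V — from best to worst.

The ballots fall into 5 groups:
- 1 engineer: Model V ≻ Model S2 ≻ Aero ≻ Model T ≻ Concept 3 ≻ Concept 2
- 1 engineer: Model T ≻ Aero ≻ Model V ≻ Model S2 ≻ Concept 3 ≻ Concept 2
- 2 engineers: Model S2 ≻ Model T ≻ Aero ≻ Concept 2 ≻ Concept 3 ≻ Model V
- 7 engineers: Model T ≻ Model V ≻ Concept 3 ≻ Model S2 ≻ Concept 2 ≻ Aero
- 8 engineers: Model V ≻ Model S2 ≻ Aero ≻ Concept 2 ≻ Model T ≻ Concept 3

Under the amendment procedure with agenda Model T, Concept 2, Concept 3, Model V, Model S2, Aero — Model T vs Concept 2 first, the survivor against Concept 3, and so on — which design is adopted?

Model S2

Round 1: Model T vs Concept 2 — 11–8, Model T advances.
Round 2: Model T vs Concept 3 — 19–0, Model T advances.
Round 3: Model T vs Model V — 10–9, Model T advances.
Round 4: Model T vs Model S2 — 8–11, Model S2 advances.
Round 5: Model S2 vs Aero — 18–1, Model S2 advances.
The agenda winner is Model S2.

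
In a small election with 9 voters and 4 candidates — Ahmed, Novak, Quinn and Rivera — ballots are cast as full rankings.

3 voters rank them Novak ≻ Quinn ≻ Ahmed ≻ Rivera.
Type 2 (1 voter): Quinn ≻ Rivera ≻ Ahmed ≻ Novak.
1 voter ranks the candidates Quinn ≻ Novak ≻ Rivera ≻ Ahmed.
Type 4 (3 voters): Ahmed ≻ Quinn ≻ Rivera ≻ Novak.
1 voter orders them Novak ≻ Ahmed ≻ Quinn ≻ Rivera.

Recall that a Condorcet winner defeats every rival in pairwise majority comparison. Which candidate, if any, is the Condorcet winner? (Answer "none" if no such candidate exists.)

Check each pair by majority over 9 ballots:
Ahmed vs Novak: Novak, 5–4.
Ahmed vs Quinn: Quinn wins 5–4.
Ahmed vs Rivera: Ahmed wins 7–2.
Novak–Quinn: Quinn 5–4.
Novak vs Rivera: Novak, 5–4.
Quinn vs Rivera: Quinn, 9–0.
Quinn defeats every rival head-to-head and is the Condorcet winner.

Quinn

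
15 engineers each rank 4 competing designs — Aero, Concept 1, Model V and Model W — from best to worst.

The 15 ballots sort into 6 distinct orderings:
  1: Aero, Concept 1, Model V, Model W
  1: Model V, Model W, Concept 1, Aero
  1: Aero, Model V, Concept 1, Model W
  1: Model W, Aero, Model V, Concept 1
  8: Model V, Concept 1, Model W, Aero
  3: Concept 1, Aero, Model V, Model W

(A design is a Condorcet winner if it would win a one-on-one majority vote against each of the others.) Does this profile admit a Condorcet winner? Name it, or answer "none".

Model V

Head-to-head results (15 engineers):
Aero vs Concept 1: 3 to 12, Concept 1.
Aero–Model V: Model V 9–6.
Aero vs Model W: Aero preferred on 1+1+3 = 5 ballots; Model W wins 10–5.
Concept 1 vs Model V: 4 to 11, Model V.
Concept 1 vs Model W: 13 to 2, Concept 1.
Model V vs Model W: Model V, 14–1.
Model V defeats every rival head-to-head and is the Condorcet winner.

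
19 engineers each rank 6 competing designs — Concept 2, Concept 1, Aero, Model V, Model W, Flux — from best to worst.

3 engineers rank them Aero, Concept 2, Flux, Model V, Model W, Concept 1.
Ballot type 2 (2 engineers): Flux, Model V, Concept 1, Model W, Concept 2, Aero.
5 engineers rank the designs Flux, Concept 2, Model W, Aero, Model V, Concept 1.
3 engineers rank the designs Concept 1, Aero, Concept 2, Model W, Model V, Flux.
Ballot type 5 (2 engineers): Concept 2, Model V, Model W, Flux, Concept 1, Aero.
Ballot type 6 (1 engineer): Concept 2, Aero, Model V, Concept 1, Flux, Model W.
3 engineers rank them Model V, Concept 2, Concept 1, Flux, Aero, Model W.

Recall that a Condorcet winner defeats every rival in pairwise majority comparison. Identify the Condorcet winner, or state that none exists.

Pairwise majorities:
Concept 2 vs Concept 1: 3+5+2+1+3 = 14 for Concept 2, 5 for Concept 1 — Concept 2 by 14–5.
Concept 2 vs Aero: Concept 2 is ranked higher on 2+5+2+1+3 = 13 ballots, Aero on 6. Concept 2 wins 13–6.
Concept 2 vs Model V: Concept 2 is ranked higher on 3+5+3+2+1 = 14 ballots, Model V on 5. Concept 2 wins 14–5.
Concept 2 vs Model W: 3+5+3+2+1+3 = 17 for Concept 2, 2 for Model W — Concept 2 by 17–2.
Concept 2 vs Flux: Concept 2 preferred on 3+3+2+1+3 = 12 ballots; Concept 2 wins 12–7.
Concept 1 vs Aero: 10 to 9, Concept 1.
Concept 1 vs Model V: Concept 1 is ranked higher on 3 ballots, Model V on 16. Model V wins 16–3.
Concept 1 vs Model W: Concept 1 preferred on 2+3+1+3 = 9 ballots; Model W wins 10–9.
Concept 1 vs Flux: Concept 1 is ranked higher on 3+1+3 = 7 ballots, Flux on 12. Flux wins 12–7.
Aero vs Model V: 12 to 7, Aero.
Aero vs Model W: Aero preferred on 3+3+1+3 = 10 ballots; Aero wins 10–9.
Aero vs Flux: 3+3+1 = 7 for Aero, 12 for Flux — Flux by 12–7.
Model V vs Model W: Model V preferred on 3+2+2+1+3 = 11 ballots; Model V wins 11–8.
Model V vs Flux: 3+2+1+3 = 9 for Model V, 10 for Flux — Flux by 10–9.
Model W vs Flux: 3+2 = 5 for Model W, 14 for Flux — Flux by 14–5.
Concept 2 wins every pairwise contest, so Concept 2 is the Condorcet winner.

Concept 2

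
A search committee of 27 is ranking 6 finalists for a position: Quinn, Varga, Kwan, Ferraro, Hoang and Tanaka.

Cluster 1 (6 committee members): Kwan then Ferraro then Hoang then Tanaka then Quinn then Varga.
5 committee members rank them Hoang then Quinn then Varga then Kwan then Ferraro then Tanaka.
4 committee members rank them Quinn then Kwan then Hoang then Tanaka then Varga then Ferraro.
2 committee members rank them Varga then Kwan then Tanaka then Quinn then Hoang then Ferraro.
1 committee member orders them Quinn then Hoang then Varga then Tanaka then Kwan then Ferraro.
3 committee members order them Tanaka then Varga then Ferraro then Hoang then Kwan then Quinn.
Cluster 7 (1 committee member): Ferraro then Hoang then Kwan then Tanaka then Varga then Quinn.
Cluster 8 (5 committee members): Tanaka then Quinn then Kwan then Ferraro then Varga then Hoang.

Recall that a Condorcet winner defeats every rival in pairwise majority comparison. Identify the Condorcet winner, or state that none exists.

Pairwise majorities:
Quinn vs Varga: Quinn, 21–6.
Quinn vs Kwan: Quinn, 15–12.
Quinn–Ferraro: Quinn 17–10.
Quinn vs Hoang: Hoang, 15–12.
Quinn vs Tanaka: Tanaka wins 17–10.
Varga–Kwan: Kwan 16–11.
Varga vs Ferraro: Varga, 15–12.
Varga–Hoang: Hoang 17–10.
Varga vs Tanaka: Tanaka wins 19–8.
Kwan vs Ferraro: Kwan, 23–4.
Kwan–Hoang: Kwan 17–10.
Kwan vs Tanaka: Kwan, 18–9.
Ferraro–Hoang: Ferraro 15–12.
Ferraro–Tanaka: Tanaka 15–12.
Hoang vs Tanaka: Hoang wins 17–10.
No candidate is unbeaten: Quinn loses to Hoang; Varga loses to Quinn; Kwan loses to Quinn; Ferraro loses to Quinn; Hoang loses to Kwan; Tanaka loses to Kwan. In particular Quinn beats Kwan beats Hoang beats Quinn is a majority cycle — no Condorcet winner exists.

none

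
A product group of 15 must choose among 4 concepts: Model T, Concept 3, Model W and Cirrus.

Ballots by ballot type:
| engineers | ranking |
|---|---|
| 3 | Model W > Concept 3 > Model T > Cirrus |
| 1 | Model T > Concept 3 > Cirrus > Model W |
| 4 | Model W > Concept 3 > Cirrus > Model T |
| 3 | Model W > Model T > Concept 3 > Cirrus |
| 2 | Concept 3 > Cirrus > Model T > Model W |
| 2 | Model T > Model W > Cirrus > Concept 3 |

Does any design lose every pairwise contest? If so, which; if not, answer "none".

Pairwise majorities:
Model T vs Concept 3: 6 to 9, Concept 3.
Model T vs Model W: Model T is ranked higher on 1+2+2 = 5 ballots, Model W on 10. Model W wins 10–5.
Model T–Cirrus: Model T 9–6.
Concept 3 vs Model W: 3 to 12, Model W.
Concept 3–Cirrus: Concept 3 13–2.
Model W vs Cirrus: 12 to 3, Model W.
Cirrus loses to every other design — it is the Condorcet loser.

Cirrus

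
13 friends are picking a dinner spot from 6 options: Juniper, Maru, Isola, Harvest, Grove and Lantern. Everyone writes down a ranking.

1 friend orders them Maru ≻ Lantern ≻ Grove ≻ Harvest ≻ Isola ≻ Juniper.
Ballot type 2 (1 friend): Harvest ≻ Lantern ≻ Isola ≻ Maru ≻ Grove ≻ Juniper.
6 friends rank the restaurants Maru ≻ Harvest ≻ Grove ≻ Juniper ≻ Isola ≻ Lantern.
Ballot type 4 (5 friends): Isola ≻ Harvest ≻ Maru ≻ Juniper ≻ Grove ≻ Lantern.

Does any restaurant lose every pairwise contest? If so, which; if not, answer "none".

Lantern

Head-to-head results (13 friends):
Juniper vs Maru: 0 for Juniper, 13 for Maru — Maru by 13–0.
Juniper vs Isola: Juniper preferred on 6 ballots; Isola wins 7–6.
Juniper–Harvest: Harvest 13–0.
Juniper vs Grove: 5 to 8, Grove.
Juniper vs Lantern: Juniper, 11–2.
Maru vs Isola: Maru, 7–6.
Maru vs Harvest: 7 to 6, Maru.
Maru vs Grove: Maru preferred on 1+1+6+5 = 13 ballots; Maru wins 13–0.
Maru vs Lantern: Maru is ranked higher on 1+6+5 = 12 ballots, Lantern on 1. Maru wins 12–1.
Isola–Harvest: Harvest 8–5.
Isola vs Grove: Grove wins 7–6.
Isola vs Lantern: Isola, 11–2.
Harvest vs Grove: Harvest wins 12–1.
Harvest vs Lantern: Harvest is ranked higher on 1+6+5 = 12 ballots, Lantern on 1. Harvest wins 12–1.
Grove vs Lantern: Grove wins 11–2.
Lantern loses to every other restaurant — it is the Condorcet loser.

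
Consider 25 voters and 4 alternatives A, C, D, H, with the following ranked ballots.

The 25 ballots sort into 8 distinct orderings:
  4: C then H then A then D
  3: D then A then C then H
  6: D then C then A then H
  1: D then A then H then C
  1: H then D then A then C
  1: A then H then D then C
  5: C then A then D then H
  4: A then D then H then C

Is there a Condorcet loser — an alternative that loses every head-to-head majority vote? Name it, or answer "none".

Pairwise majorities:
A vs C: C wins 15–10.
A vs D: 4+1+5+4 = 14 for A, 11 for D — A by 14–11.
A–H: A 20–5.
C vs D: C is ranked higher on 4+5 = 9 ballots, D on 16. D wins 16–9.
C vs H: C is ranked higher on 4+3+6+5 = 18 ballots, H on 7. C wins 18–7.
D vs H: D, 19–6.
Only H has no wins; H is the Condorcet loser.

H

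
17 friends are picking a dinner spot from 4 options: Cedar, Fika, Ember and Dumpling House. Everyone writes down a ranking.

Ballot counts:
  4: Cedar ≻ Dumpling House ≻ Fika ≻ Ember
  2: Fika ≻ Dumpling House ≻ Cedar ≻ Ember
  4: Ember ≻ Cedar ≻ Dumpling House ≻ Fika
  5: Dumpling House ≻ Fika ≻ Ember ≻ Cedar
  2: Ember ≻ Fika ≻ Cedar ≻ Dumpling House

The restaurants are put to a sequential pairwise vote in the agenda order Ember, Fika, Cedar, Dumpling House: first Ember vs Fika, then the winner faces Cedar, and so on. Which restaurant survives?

Dumpling House

Round 1: Ember vs Fika — 6–11, Fika advances.
Round 2: Fika vs Cedar — 9–8, Fika advances.
Round 3: Fika vs Dumpling House — 4–13, Dumpling House advances.
The agenda winner is Dumpling House.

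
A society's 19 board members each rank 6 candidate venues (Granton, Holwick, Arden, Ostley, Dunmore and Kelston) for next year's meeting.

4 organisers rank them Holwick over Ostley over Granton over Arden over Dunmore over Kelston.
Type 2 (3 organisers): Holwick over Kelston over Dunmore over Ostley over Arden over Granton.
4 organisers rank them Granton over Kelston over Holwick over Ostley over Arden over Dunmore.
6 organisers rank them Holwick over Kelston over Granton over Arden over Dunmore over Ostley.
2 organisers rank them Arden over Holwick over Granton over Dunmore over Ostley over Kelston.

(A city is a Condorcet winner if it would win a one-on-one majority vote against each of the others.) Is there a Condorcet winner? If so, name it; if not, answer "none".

Holwick

Pairwise majorities:
Granton vs Holwick: Holwick wins 15–4.
Granton–Arden: Granton 14–5.
Granton vs Ostley: Granton wins 12–7.
Granton vs Dunmore: Granton, 16–3.
Granton–Kelston: Granton 10–9.
Holwick–Arden: Holwick 17–2.
Holwick–Ostley: Holwick 19–0.
Holwick vs Dunmore: Holwick wins 19–0.
Holwick vs Kelston: Holwick wins 15–4.
Arden vs Ostley: Ostley, 11–8.
Arden vs Dunmore: Arden wins 16–3.
Arden vs Kelston: Kelston, 13–6.
Ostley vs Dunmore: Dunmore wins 11–8.
Ostley vs Kelston: Kelston, 13–6.
Dunmore–Kelston: Kelston 13–6.
Holwick wins every pairwise contest, so Holwick is the Condorcet winner.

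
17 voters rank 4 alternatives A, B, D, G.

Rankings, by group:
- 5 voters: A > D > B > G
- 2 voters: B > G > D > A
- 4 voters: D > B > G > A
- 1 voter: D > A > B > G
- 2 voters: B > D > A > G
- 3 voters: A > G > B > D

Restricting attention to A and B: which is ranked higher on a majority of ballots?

Ballots ranking A above B: 5 + 1 + 3 = 9.
Ballots ranking B above A: 17 − 9 = 8.
A wins the head-to-head 9–8.

A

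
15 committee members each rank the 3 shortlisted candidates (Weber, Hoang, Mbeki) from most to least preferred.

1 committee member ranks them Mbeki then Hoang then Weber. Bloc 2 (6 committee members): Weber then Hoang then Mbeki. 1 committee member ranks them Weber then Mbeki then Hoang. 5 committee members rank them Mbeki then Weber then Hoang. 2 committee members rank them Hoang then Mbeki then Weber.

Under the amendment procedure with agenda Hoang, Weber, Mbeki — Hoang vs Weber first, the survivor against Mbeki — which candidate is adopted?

Mbeki

Round 1: Hoang vs Weber — 3–12, Weber advances.
Round 2: Weber vs Mbeki — 7–8, Mbeki advances.
The agenda winner is Mbeki.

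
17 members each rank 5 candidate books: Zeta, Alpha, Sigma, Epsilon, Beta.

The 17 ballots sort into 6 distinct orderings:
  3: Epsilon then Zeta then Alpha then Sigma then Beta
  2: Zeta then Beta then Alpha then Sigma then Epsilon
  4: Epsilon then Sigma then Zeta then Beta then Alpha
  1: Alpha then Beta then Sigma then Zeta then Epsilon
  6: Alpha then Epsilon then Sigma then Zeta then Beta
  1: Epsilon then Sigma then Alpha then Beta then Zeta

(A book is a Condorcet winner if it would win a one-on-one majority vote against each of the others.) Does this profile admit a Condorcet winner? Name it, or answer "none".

none

Check each pair by majority over 17 ballots:
Zeta vs Alpha: Zeta, 9–8.
Zeta–Sigma: Sigma 12–5.
Zeta–Epsilon: Epsilon 14–3.
Zeta vs Beta: Zeta, 15–2.
Alpha vs Sigma: Alpha wins 12–5.
Alpha–Epsilon: Alpha 9–8.
Alpha–Beta: Alpha 11–6.
Sigma vs Epsilon: Epsilon wins 14–3.
Sigma vs Beta: Sigma, 14–3.
Epsilon vs Beta: Epsilon wins 14–3.
Each book drops at least one matchup (Zeta loses to Sigma; Alpha loses to Zeta; Sigma loses to Alpha; Epsilon loses to Alpha; Beta loses to Zeta); the cycle Zeta → Alpha → Sigma → Zeta rules out a Condorcet winner.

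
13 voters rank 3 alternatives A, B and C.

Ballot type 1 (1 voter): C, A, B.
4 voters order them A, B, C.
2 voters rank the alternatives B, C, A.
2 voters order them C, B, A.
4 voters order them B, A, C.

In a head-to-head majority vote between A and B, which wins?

B

Ballots ranking A above B: 1 + 4 = 5.
Ballots ranking B above A: 13 − 5 = 8.
B wins the head-to-head 8–5.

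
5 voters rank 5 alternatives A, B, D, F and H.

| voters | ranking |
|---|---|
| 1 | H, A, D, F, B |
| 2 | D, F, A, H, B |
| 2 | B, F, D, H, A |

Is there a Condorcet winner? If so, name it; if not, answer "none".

D

Head-to-head results (5 voters):
A vs B: A preferred on 1+2 = 3 ballots; A wins 3–2.
A vs D: A is ranked higher on 1 ballot, D on 4. D wins 4–1.
A vs F: A preferred on 1 ballot; F wins 4–1.
A vs H: A preferred on 2 ballots; H wins 3–2.
B vs D: B is ranked higher on 2 ballots, D on 3. D wins 3–2.
B vs F: 2 to 3, F.
B vs H: 2 for B, 3 for H — H by 3–2.
D vs F: D preferred on 1+2 = 3 ballots; D wins 3–2.
D vs H: D is ranked higher on 2+2 = 4 ballots, H on 1. D wins 4–1.
F vs H: F is ranked higher on 2+2 = 4 ballots, H on 1. F wins 4–1.
Only D has no losses; D is the Condorcet winner.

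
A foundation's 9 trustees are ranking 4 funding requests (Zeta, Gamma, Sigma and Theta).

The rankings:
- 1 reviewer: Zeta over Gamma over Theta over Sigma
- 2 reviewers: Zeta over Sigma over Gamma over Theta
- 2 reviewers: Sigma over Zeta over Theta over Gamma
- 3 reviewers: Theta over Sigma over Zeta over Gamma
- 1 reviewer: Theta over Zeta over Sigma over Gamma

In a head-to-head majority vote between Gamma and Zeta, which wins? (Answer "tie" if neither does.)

Zeta

No ballot ranks Gamma above Zeta: 0.
Ballots ranking Zeta above Gamma: 9 − 0 = 9.
Zeta wins the head-to-head 9–0.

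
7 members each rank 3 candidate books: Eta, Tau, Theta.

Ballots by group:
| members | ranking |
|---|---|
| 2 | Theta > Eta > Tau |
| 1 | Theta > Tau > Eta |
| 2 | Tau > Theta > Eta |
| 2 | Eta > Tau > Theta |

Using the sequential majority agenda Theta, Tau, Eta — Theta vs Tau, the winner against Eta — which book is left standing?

Eta

Round 1: Theta vs Tau — 3–4, Tau advances.
Round 2: Tau vs Eta — 3–4, Eta advances.
The agenda winner is Eta.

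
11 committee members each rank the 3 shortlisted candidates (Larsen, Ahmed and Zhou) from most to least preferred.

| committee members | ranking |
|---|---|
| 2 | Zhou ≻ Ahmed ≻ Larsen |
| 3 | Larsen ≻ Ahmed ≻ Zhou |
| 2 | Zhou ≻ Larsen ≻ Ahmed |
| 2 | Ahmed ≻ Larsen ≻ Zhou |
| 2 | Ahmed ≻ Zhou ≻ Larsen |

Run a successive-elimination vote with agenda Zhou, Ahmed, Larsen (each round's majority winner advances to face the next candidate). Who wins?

Round 1: Zhou vs Ahmed — 4–7, Ahmed advances.
Round 2: Ahmed vs Larsen — 6–5, Ahmed advances.
Ahmed survives the agenda.

Ahmed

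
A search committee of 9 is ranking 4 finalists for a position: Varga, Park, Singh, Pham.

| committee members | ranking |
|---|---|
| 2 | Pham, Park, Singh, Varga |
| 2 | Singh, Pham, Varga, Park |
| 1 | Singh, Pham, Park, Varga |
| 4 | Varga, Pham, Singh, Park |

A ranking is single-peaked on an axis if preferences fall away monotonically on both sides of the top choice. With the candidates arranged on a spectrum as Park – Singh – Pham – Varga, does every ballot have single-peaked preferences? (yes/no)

Axis positions: Park=1, Singh=2, Pham=3, Varga=4.
Faction 1: ranking walks positions 3-1-2-4; Park is ranked above Singh even though Singh lies between Park and the peak Pham on the axis — preferences dip and rise again. Not single-peaked.
Faction 2 (peak Singh at position 2): ranking walks positions 2-3-4-1, expanding outward from the peak — single-peaked.
Faction 3 (peak Singh at position 2): ranking walks positions 2-3-1-4, expanding outward from the peak — single-peaked.
Faction 4 (peak Varga at position 4): ranking walks positions 4-3-2-1, expanding outward from the peak — single-peaked.
Faction 1 violates single-peakedness, so the profile is not single-peaked on this axis.

no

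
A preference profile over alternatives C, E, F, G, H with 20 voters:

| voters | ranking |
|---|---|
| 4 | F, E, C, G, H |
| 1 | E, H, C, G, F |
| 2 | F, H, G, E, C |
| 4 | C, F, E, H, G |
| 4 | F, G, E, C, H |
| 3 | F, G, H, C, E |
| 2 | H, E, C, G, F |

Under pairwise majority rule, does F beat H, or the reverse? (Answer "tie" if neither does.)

F

Ballots ranking F above H: 4 + 2 + 4 + 4 + 3 = 17.
Ballots ranking H above F: 20 − 17 = 3.
F wins the head-to-head 17–3.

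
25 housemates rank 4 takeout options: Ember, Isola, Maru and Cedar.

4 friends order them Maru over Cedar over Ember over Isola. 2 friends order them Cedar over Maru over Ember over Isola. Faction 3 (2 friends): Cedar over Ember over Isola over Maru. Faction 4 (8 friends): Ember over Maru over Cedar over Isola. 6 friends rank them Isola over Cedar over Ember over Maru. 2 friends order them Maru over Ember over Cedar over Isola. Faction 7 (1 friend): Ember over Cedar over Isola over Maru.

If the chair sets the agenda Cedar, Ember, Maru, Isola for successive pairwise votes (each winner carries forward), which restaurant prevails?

Maru

Round 1: Cedar vs Ember — 14–11, Cedar advances.
Round 2: Cedar vs Maru — 11–14, Maru advances.
Round 3: Maru vs Isola — 16–9, Maru advances.
Maru survives the agenda.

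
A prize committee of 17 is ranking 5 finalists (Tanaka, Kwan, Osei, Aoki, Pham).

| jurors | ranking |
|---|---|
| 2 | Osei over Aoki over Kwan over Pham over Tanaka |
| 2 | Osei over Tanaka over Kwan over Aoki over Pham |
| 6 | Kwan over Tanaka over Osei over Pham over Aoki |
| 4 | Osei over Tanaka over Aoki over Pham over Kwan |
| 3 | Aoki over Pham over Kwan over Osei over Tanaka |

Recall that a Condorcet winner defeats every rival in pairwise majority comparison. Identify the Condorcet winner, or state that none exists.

none

Check each pair by majority over 17 ballots:
Tanaka vs Kwan: Tanaka preferred on 2+4 = 6 ballots; Kwan wins 11–6.
Tanaka vs Osei: 6 to 11, Osei.
Tanaka vs Aoki: 2+6+4 = 12 for Tanaka, 5 for Aoki — Tanaka by 12–5.
Tanaka vs Pham: 2+6+4 = 12 for Tanaka, 5 for Pham — Tanaka by 12–5.
Kwan vs Osei: 9 to 8, Kwan.
Kwan vs Aoki: Kwan is ranked higher on 2+6 = 8 ballots, Aoki on 9. Aoki wins 9–8.
Kwan vs Pham: 2+2+6 = 10 for Kwan, 7 for Pham — Kwan by 10–7.
Osei vs Aoki: Osei is ranked higher on 2+2+6+4 = 14 ballots, Aoki on 3. Osei wins 14–3.
Osei vs Pham: 2+2+6+4 = 14 for Osei, 3 for Pham — Osei by 14–3.
Aoki vs Pham: Aoki preferred on 2+2+4+3 = 11 ballots; Aoki wins 11–6.
No nominee is unbeaten: Tanaka loses to Kwan; Kwan loses to Aoki; Osei loses to Kwan; Aoki loses to Tanaka; Pham loses to Tanaka. In particular Tanaka > Aoki > Kwan > Tanaka is a majority cycle — no Condorcet winner exists.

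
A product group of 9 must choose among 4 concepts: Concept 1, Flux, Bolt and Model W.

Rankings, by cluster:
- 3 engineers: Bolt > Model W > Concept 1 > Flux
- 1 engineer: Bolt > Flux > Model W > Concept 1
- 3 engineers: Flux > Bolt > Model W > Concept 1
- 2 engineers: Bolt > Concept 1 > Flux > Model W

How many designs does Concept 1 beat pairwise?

1

Concept 1 against each rival (9 engineers):
Concept 1 vs Flux: Concept 1 wins 5–4.
Concept 1 vs Bolt: 0 for Concept 1, 9 for Bolt — Bolt by 9–0.
Concept 1–Model W: Model W 7–2.
Concept 1 beats Flux; loses to Bolt, Model W — 1 pairwise win.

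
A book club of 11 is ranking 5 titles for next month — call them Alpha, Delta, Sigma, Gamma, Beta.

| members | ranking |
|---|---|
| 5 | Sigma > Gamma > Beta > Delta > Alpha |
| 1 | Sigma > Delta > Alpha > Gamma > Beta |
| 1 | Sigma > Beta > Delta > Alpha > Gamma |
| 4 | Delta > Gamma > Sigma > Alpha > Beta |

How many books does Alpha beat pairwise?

Alpha against each rival (11 members):
Alpha vs Delta: Alpha preferred on 0 ballots; Delta wins 11–0.
Alpha vs Sigma: 0 to 11, Sigma.
Alpha vs Gamma: Gamma, 9–2.
Alpha vs Beta: Beta wins 6–5.
Alpha beats no one; loses to Delta, Sigma, Gamma, Beta — 0 pairwise wins.

0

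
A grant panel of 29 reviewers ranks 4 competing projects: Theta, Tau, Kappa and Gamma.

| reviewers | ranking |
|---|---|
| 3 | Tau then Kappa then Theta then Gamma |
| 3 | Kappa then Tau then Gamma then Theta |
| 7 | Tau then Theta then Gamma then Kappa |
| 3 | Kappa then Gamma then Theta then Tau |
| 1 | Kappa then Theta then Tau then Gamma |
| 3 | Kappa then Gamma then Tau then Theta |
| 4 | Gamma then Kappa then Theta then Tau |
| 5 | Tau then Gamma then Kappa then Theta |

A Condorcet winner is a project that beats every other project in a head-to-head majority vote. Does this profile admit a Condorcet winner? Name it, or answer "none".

Tau

Check each pair by majority over 29 ballots:
Theta vs Tau: 3+1+4 = 8 for Theta, 21 for Tau — Tau by 21–8.
Theta vs Kappa: 7 to 22, Kappa.
Theta vs Gamma: 11 to 18, Gamma.
Tau vs Kappa: Tau is ranked higher on 3+7+5 = 15 ballots, Kappa on 14. Tau wins 15–14.
Tau vs Gamma: 19 to 10, Tau.
Kappa vs Gamma: Kappa is ranked higher on 3+3+3+1+3 = 13 ballots, Gamma on 16. Gamma wins 16–13.
Tau wins every pairwise contest, so Tau is the Condorcet winner.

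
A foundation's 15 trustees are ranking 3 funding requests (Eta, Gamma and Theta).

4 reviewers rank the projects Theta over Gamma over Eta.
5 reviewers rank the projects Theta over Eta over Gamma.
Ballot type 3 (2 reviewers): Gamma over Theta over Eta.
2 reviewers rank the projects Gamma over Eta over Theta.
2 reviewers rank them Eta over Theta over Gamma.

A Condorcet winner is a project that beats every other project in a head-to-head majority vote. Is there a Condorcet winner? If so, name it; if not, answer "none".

Theta

Pairwise majorities:
Eta vs Gamma: 7 to 8, Gamma.
Eta vs Theta: Eta preferred on 2+2 = 4 ballots; Theta wins 11–4.
Gamma vs Theta: Gamma is ranked higher on 2+2 = 4 ballots, Theta on 11. Theta wins 11–4.
Theta defeats every rival head-to-head and is the Condorcet winner.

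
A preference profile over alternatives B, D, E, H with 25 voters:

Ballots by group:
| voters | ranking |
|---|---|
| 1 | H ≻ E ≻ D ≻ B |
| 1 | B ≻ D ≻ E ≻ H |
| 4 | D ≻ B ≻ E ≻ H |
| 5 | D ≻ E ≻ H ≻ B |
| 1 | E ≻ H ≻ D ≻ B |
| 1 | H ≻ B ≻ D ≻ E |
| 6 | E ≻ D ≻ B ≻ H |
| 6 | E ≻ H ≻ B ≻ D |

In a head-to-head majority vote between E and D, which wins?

E

Ballots ranking E above D: 1 + 1 + 6 + 6 = 14.
Ballots ranking D above E: 25 − 14 = 11.
E wins the head-to-head 14–11.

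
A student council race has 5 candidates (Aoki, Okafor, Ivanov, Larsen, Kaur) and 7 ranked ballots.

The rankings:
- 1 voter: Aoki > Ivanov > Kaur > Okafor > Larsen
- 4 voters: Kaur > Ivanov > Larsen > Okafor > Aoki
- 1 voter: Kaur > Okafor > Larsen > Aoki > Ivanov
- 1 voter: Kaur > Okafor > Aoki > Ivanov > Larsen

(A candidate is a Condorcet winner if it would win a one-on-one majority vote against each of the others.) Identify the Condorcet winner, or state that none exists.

Kaur

Check each pair by majority over 7 ballots:
Aoki vs Okafor: Okafor wins 6–1.
Aoki–Ivanov: Ivanov 4–3.
Aoki vs Larsen: Aoki is ranked higher on 1+1 = 2 ballots, Larsen on 5. Larsen wins 5–2.
Aoki vs Kaur: Kaur wins 6–1.
Okafor vs Ivanov: Ivanov, 5–2.
Okafor vs Larsen: 1+1+1 = 3 for Okafor, 4 for Larsen — Larsen by 4–3.
Okafor–Kaur: Kaur 7–0.
Ivanov vs Larsen: Ivanov, 6–1.
Ivanov vs Kaur: Ivanov preferred on 1 ballot; Kaur wins 6–1.
Larsen vs Kaur: Kaur, 7–0.
Only Kaur has no losses; Kaur is the Condorcet winner.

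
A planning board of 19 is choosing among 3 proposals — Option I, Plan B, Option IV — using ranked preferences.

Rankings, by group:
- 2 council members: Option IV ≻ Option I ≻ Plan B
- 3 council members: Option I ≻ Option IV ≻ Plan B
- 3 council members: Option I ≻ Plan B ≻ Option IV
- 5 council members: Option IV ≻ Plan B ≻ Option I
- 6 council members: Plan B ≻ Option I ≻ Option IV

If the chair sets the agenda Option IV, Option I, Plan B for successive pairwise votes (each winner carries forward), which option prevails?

Plan B

Round 1: Option IV vs Option I — 7–12, Option I advances.
Round 2: Option I vs Plan B — 8–11, Plan B advances.
Plan B survives the agenda.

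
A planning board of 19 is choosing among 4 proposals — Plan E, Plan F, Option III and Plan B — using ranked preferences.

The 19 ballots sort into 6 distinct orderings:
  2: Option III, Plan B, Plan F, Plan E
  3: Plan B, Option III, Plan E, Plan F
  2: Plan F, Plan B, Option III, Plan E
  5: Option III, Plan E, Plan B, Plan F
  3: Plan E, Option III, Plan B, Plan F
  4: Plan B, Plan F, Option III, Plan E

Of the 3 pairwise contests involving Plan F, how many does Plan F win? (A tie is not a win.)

Plan F against each rival (19 council members):
Plan F vs Plan E: Plan E, 11–8.
Plan F vs Option III: Option III, 13–6.
Plan F vs Plan B: 2 to 17, Plan B.
Plan F beats no one; loses to Plan E, Option III, Plan B — 0 pairwise wins.

0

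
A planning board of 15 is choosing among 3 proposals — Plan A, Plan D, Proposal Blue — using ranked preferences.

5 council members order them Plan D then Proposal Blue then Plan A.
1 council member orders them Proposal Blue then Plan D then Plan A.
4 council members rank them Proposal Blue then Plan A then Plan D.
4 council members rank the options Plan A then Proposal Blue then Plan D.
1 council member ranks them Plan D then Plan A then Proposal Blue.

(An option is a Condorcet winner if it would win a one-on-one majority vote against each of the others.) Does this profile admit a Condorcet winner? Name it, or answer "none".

Proposal Blue

Pairwise majorities:
Plan A vs Plan D: Plan A wins 8–7.
Plan A vs Proposal Blue: Proposal Blue, 10–5.
Plan D vs Proposal Blue: Proposal Blue, 9–6.
Proposal Blue defeats every rival head-to-head and is the Condorcet winner.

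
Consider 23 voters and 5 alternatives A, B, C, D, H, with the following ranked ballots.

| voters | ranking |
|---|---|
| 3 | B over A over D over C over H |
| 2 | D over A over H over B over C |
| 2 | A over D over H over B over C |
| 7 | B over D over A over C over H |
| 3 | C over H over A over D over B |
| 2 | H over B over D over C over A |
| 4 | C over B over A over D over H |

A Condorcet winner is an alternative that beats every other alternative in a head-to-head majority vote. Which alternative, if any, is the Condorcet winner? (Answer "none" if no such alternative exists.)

Pairwise majorities:
A–B: B 16–7.
A vs C: A is ranked higher on 3+2+2+7 = 14 ballots, C on 9. A wins 14–9.
A vs D: A preferred on 3+2+3+4 = 12 ballots; A wins 12–11.
A vs H: 18 to 5, A.
B vs C: B, 16–7.
B vs D: B is ranked higher on 3+7+2+4 = 16 ballots, D on 7. B wins 16–7.
B–H: B 14–9.
C vs D: C preferred on 3+4 = 7 ballots; D wins 16–7.
C–H: C 17–6.
D vs H: 3+2+2+7+4 = 18 for D, 5 for H — D by 18–5.
B wins every pairwise contest, so B is the Condorcet winner.

B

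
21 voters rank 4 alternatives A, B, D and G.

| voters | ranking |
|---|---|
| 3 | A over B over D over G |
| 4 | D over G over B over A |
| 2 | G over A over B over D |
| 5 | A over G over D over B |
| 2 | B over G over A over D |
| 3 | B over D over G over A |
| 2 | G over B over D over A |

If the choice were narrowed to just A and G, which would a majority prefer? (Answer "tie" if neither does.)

G

Ballots ranking A above G: 3 + 5 = 8.
Ballots ranking G above A: 21 − 8 = 13.
G wins the head-to-head 13–8.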